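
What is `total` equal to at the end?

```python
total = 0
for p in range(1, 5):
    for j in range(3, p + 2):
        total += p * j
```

75

p=2,j=3: total = 0+6 = 6
p=3,j=3: total = 6+9 = 15
p=3,j=4: total = 15+12 = 27
p=4,j=3: total = 27+12 = 39
p=4,j=4: total = 39+16 = 55
p=4,j=5: total = 55+20 = 75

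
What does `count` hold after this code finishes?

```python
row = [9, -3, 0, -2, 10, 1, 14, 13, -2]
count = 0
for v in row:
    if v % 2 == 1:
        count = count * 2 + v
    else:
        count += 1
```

90

v=9: odd, count = 0*2+9 = 9
v=-3: odd, count = 9*2+(-3) = 15
v=0: not odd, count = 15+1 = 16
v=-2: not odd, count = 16+1 = 17
v=10: not odd, count = 17+1 = 18
v=1: odd, count = 18*2+1 = 37
v=14: not odd, count = 37+1 = 38
v=13: odd, count = 38*2+13 = 89
v=-2: not odd, count = 89+1 = 90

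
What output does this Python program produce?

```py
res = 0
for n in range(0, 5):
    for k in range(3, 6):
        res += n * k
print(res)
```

120

n=0,k=3: res = 0+0 = 0
n=0,k=4: res = 0+0 = 0
n=0,k=5: res = 0+0 = 0
n=1,k=3: res = 0+3 = 3
n=1,k=4: res = 3+4 = 7
n=1,k=5: res = 7+5 = 12
n=2,k=3: res = 12+6 = 18
n=2,k=4: res = 18+8 = 26
n=2,k=5: res = 26+10 = 36
n=3,k=3: res = 36+9 = 45
n=3,k=4: res = 45+12 = 57
n=3,k=5: res = 57+15 = 72
n=4,k=3: res = 72+12 = 84
n=4,k=4: res = 84+16 = 100
n=4,k=5: res = 100+20 = 120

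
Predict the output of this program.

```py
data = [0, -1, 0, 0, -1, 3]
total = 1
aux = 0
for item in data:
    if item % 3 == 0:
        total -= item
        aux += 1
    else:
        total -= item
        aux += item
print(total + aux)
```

item=0: %3==0, total = 1-0 = 1; aux=1
item=-1: not %3==0, total = 1-(-1) = 2; aux=0
item=0: %3==0, total = 2-0 = 2; aux=1
item=0: %3==0, total = 2-0 = 2; aux=2
item=-1: not %3==0, total = 2-(-1) = 3; aux=1
item=3: %3==0, total = 3-3 = 0; aux=2
total+aux = 0+2 = 2

2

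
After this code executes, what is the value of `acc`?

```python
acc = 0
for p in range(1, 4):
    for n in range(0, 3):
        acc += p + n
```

p=1,n=0: acc = 0+1 = 1
p=1,n=1: acc = 1+2 = 3
p=1,n=2: acc = 3+3 = 6
p=2,n=0: acc = 6+2 = 8
p=2,n=1: acc = 8+3 = 11
p=2,n=2: acc = 11+4 = 15
p=3,n=0: acc = 15+3 = 18
p=3,n=1: acc = 18+4 = 22
p=3,n=2: acc = 22+5 = 27

27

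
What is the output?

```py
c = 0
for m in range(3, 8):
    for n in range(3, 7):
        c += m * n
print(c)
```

m=3,n=3: c = 0+9 = 9
m=3,n=4: c = 9+12 = 21
m=3,n=5: c = 21+15 = 36
m=3,n=6: c = 36+18 = 54
m=4,n=3: c = 54+12 = 66
m=4,n=4: c = 66+16 = 82
m=4,n=5: c = 82+20 = 102
m=4,n=6: c = 102+24 = 126
m=5,n=3: c = 126+15 = 141
m=5,n=4: c = 141+20 = 161
m=5,n=5: c = 161+25 = 186
m=5,n=6: c = 186+30 = 216
m=6,n=3: c = 216+18 = 234
m=6,n=4: c = 234+24 = 258
m=6,n=5: c = 258+30 = 288
m=6,n=6: c = 288+36 = 324
m=7,n=3: c = 324+21 = 345
m=7,n=4: c = 345+28 = 373
m=7,n=5: c = 373+35 = 408
m=7,n=6: c = 408+42 = 450

450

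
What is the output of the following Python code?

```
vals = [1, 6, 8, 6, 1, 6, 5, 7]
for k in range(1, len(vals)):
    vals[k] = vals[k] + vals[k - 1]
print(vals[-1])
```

40

k=1: vals[1] = 6+1 = 7 → [1, 7, 8, 6, 1, 6, 5, 7]
k=2: vals[2] = 8+7 = 15 → [1, 7, 15, 6, 1, 6, 5, 7]
k=3: vals[3] = 6+15 = 21 → [1, 7, 15, 21, 1, 6, 5, 7]
k=4: vals[4] = 1+21 = 22 → [1, 7, 15, 21, 22, 6, 5, 7]
k=5: vals[5] = 6+22 = 28 → [1, 7, 15, 21, 22, 28, 5, 7]
k=6: vals[6] = 5+28 = 33 → [1, 7, 15, 21, 22, 28, 33, 7]
k=7: vals[7] = 7+33 = 40 → [1, 7, 15, 21, 22, 28, 33, 40]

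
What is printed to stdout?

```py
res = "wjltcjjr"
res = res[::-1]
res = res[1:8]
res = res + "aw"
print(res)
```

jjctljwaw

reverse → 'rjjctljw'
slice [1:8] → 'jjctljw'
+ 'aw' → 'jjctljwaw'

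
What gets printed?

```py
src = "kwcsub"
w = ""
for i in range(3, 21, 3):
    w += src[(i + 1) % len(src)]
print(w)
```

i=3: add src[4]='u' → 'u'
i=6: add src[1]='w' → 'uw'
i=9: add src[4]='u' → 'uwu'
i=12: add src[1]='w' → 'uwuw'
i=15: add src[4]='u' → 'uwuwu'
i=18: add src[1]='w' → 'uwuwuw'

uwuwuw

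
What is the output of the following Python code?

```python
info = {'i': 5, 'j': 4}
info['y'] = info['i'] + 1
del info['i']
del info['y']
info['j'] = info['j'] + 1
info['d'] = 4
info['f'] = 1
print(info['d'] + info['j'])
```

9

info['y'] = info['i']+1 = 6 → {'i': 5, 'j': 4, 'y': 6}
del 'i' → {'j': 4, 'y': 6}
del 'y' → {'j': 4}
info['j'] = info['j']+1 = 5 → {'j': 5}
info['d'] = 4 → {'j': 5, 'd': 4}
info['f'] = 1 → {'j': 5, 'd': 4, 'f': 1}
info['d']+info['j'] = 4+5 = 9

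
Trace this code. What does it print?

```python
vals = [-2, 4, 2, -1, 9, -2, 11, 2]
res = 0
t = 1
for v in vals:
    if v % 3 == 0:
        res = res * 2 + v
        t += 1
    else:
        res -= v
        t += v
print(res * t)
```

-128

v=-2: not %3==0, res = 0-(-2) = 2; t=-1
v=4: not %3==0, res = 2-4 = -2; t=3
v=2: not %3==0, res = (-2)-2 = -4; t=5
v=-1: not %3==0, res = (-4)-(-1) = -3; t=4
v=9: %3==0, res = (-3)*2+9 = 3; t=5
v=-2: not %3==0, res = 3-(-2) = 5; t=3
v=11: not %3==0, res = 5-11 = -6; t=14
v=2: not %3==0, res = (-6)-2 = -8; t=16
res*t = (-8)*16 = -128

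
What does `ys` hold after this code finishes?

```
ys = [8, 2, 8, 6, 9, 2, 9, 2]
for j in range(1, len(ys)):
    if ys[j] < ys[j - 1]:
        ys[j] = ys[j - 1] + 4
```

j=1: 2<8, ys[1] = 8+4 = 12 → [8, 12, 8, 6, 9, 2, 9, 2]
j=2: 8<12, ys[2] = 12+4 = 16 → [8, 12, 16, 6, 9, 2, 9, 2]
j=3: 6<16, ys[3] = 16+4 = 20 → [8, 12, 16, 20, 9, 2, 9, 2]
j=4: 9<20, ys[4] = 20+4 = 24 → [8, 12, 16, 20, 24, 2, 9, 2]
j=5: 2<24, ys[5] = 24+4 = 28 → [8, 12, 16, 20, 24, 28, 9, 2]
j=6: 9<28, ys[6] = 28+4 = 32 → [8, 12, 16, 20, 24, 28, 32, 2]
j=7: 2<32, ys[7] = 32+4 = 36 → [8, 12, 16, 20, 24, 28, 32, 36]

[8, 12, 16, 20, 24, 28, 32, 36]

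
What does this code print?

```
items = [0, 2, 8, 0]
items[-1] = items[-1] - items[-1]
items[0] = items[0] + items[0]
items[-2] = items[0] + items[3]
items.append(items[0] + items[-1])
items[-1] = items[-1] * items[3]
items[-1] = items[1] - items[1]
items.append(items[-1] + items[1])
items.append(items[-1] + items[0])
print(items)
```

[0, 2, 0, 0, 0, 2, 2]

items[-1] = items[-1]-items[-1] = 0-0 = 0 → [0, 2, 8, 0]
items[0] = items[0]+items[0] = 0+0 = 0 → [0, 2, 8, 0]
items[-2] = items[0]+items[3] = 0+0 = 0 → [0, 2, 0, 0]
append items[0]+items[-1] = 0+0 = 0 → [0, 2, 0, 0, 0]
items[-1] = items[-1]*items[3] = 0*0 = 0 → [0, 2, 0, 0, 0]
items[-1] = items[1]-items[1] = 2-2 = 0 → [0, 2, 0, 0, 0]
append items[-1]+items[1] = 0+2 = 2 → [0, 2, 0, 0, 0, 2]
append items[-1]+items[0] = 2+0 = 2 → [0, 2, 0, 0, 0, 2, 2]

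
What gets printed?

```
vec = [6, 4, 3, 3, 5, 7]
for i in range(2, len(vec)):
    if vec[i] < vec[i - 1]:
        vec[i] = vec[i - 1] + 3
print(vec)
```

i=2: 3<4, vec[2] = 4+3 = 7 → [6, 4, 7, 3, 5, 7]
i=3: 3<7, vec[3] = 7+3 = 10 → [6, 4, 7, 10, 5, 7]
i=4: 5<10, vec[4] = 10+3 = 13 → [6, 4, 7, 10, 13, 7]
i=5: 7<13, vec[5] = 13+3 = 16 → [6, 4, 7, 10, 13, 16]

[6, 4, 7, 10, 13, 16]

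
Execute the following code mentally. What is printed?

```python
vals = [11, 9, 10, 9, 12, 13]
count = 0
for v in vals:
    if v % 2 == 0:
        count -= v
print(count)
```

-22

v=11: not even
v=9: not even
v=10: even, count = 0-10 = -10
v=9: not even
v=12: even, count = (-10)-12 = -22
v=13: not even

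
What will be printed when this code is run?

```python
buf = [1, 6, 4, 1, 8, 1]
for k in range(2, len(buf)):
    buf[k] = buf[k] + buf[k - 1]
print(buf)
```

[1, 6, 10, 11, 19, 20]

k=2: buf[2] = 4+6 = 10 → [1, 6, 10, 1, 8, 1]
k=3: buf[3] = 1+10 = 11 → [1, 6, 10, 11, 8, 1]
k=4: buf[4] = 8+11 = 19 → [1, 6, 10, 11, 19, 1]
k=5: buf[5] = 1+19 = 20 → [1, 6, 10, 11, 19, 20]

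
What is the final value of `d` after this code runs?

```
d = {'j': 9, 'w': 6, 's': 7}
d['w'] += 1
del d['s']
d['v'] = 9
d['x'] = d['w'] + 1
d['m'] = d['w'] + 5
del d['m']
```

d['w'] = 6+1 = 7 → {'j': 9, 'w': 7, 's': 7}
del 's' → {'j': 9, 'w': 7}
d['v'] = 9 → {'j': 9, 'w': 7, 'v': 9}
d['x'] = d['w']+1 = 8 → {'j': 9, 'w': 7, 'v': 9, 'x': 8}
d['m'] = d['w']+5 = 12 → {'j': 9, 'w': 7, 'v': 9, 'x': 8, 'm': 12}
del 'm' → {'j': 9, 'w': 7, 'v': 9, 'x': 8}

{'j': 9, 'w': 7, 'v': 9, 'x': 8}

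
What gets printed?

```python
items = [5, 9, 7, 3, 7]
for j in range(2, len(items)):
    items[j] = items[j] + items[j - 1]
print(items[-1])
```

j=2: items[2] = 7+9 = 16 → [5, 9, 16, 3, 7]
j=3: items[3] = 3+16 = 19 → [5, 9, 16, 19, 7]
j=4: items[4] = 7+19 = 26 → [5, 9, 16, 19, 26]

26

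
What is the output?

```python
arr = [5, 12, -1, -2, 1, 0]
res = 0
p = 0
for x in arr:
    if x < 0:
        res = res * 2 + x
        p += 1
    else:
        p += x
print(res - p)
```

-24

x=5: not <0; p=5
x=12: not <0; p=17
x=-1: <0, res = 0*2+(-1) = -1; p=18
x=-2: <0, res = (-1)*2+(-2) = -4; p=19
x=1: not <0; p=20
x=0: not <0; p=20
res-p = (-4)-20 = -24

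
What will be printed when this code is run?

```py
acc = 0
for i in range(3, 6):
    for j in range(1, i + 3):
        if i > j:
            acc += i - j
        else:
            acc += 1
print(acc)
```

i=3,j=1: 3>1, acc = 0+2 = 2
i=3,j=2: 3>2, acc = 2+1 = 3
i=3,j=3: not 3>3, acc = 3+1 = 4
i=3,j=4: not 3>4, acc = 4+1 = 5
i=3,j=5: not 3>5, acc = 5+1 = 6
i=4,j=1: 4>1, acc = 6+3 = 9
i=4,j=2: 4>2, acc = 9+2 = 11
i=4,j=3: 4>3, acc = 11+1 = 12
i=4,j=4: not 4>4, acc = 12+1 = 13
i=4,j=5: not 4>5, acc = 13+1 = 14
i=4,j=6: not 4>6, acc = 14+1 = 15
i=5,j=1: 5>1, acc = 15+4 = 19
i=5,j=2: 5>2, acc = 19+3 = 22
i=5,j=3: 5>3, acc = 22+2 = 24
i=5,j=4: 5>4, acc = 24+1 = 25
i=5,j=5: not 5>5, acc = 25+1 = 26
i=5,j=6: not 5>6, acc = 26+1 = 27
i=5,j=7: not 5>7, acc = 27+1 = 28

28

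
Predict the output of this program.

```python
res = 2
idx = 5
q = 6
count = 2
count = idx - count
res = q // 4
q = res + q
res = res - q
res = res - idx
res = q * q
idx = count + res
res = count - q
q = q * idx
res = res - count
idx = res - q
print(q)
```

364

count = 5-2 = 3
res = 6//4 = 1
q = 1+6 = 7
res = 1-7 = -6
res = (-6)-5 = -11
res = 7*7 = 49
idx = 3+49 = 52
res = 3-7 = -4
q = 7*52 = 364
res = (-4)-3 = -7
idx = (-7)-364 = -371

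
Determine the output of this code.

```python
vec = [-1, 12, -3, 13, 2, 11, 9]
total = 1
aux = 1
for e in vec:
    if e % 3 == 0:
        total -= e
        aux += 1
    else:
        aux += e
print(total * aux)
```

e=-1: not %3==0; aux=0
e=12: %3==0, total = 1-12 = -11; aux=1
e=-3: %3==0, total = (-11)-(-3) = -8; aux=2
e=13: not %3==0; aux=15
e=2: not %3==0; aux=17
e=11: not %3==0; aux=28
e=9: %3==0, total = (-8)-9 = -17; aux=29
total*aux = (-17)*29 = -493

-493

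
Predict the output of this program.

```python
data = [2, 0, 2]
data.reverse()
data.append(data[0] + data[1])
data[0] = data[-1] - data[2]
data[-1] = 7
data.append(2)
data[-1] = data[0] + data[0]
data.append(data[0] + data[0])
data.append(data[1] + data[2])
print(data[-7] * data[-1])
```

0

reverse → [2, 0, 2]
append data[0]+data[1] = 2+0 = 2 → [2, 0, 2, 2]
data[0] = data[-1]-data[2] = 2-2 = 0 → [0, 0, 2, 2]
data[-1] = 7 → [0, 0, 2, 7]
append 2 → [0, 0, 2, 7, 2]
data[-1] = data[0]+data[0] = 0+0 = 0 → [0, 0, 2, 7, 0]
append data[0]+data[0] = 0+0 = 0 → [0, 0, 2, 7, 0, 0]
append data[1]+data[2] = 0+2 = 2 → [0, 0, 2, 7, 0, 0, 2]
data[-7]*data[-1] = 0*2 = 0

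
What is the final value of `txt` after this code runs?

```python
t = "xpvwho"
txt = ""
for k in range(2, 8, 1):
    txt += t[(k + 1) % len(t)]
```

'whoxpv'

k=2: add t[3]='w' → 'w'
k=3: add t[4]='h' → 'wh'
k=4: add t[5]='o' → 'who'
k=5: add t[0]='x' → 'whox'
k=6: add t[1]='p' → 'whoxp'
k=7: add t[2]='v' → 'whoxpv'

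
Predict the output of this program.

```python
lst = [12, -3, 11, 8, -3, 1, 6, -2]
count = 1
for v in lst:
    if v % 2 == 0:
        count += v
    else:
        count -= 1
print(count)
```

21

v=12: even, count = 1+12 = 13
v=-3: not even, count = 13-1 = 12
v=11: not even, count = 12-1 = 11
v=8: even, count = 11+8 = 19
v=-3: not even, count = 19-1 = 18
v=1: not even, count = 18-1 = 17
v=6: even, count = 17+6 = 23
v=-2: even, count = 23+(-2) = 21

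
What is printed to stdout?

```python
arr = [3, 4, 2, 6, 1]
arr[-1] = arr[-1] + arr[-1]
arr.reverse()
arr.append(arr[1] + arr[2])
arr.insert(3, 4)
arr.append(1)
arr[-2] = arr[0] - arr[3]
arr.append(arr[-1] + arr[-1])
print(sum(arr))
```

arr[-1] = arr[-1]+arr[-1] = 1+1 = 2 → [3, 4, 2, 6, 2]
reverse → [2, 6, 2, 4, 3]
append arr[1]+arr[2] = 6+2 = 8 → [2, 6, 2, 4, 3, 8]
insert 4 at 3 → [2, 6, 2, 4, 4, 3, 8]
append 1 → [2, 6, 2, 4, 4, 3, 8, 1]
arr[-2] = arr[0]-arr[3] = 2-4 = -2 → [2, 6, 2, 4, 4, 3, -2, 1]
append arr[-1]+arr[-1] = 1+1 = 2 → [2, 6, 2, 4, 4, 3, -2, 1, 2]
sum = 22

22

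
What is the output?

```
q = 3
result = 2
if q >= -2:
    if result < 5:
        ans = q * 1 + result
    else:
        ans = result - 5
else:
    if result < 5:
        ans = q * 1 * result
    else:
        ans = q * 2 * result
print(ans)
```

q=3, result=2
q >= -2 is True; result < 5 is True
→ ans = q * 1 + result = 5

5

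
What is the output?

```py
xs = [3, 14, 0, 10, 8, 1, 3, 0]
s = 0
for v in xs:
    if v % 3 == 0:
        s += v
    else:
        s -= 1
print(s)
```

v=3: %3==0, s = 0+3 = 3
v=14: not %3==0, s = 3-1 = 2
v=0: %3==0, s = 2+0 = 2
v=10: not %3==0, s = 2-1 = 1
v=8: not %3==0, s = 1-1 = 0
v=1: not %3==0, s = 0-1 = -1
v=3: %3==0, s = (-1)+3 = 2
v=0: %3==0, s = 2+0 = 2

2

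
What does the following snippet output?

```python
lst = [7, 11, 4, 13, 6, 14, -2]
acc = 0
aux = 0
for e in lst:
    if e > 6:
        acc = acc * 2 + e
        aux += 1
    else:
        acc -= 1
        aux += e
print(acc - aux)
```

e=7: >6, acc = 0*2+7 = 7; aux=1
e=11: >6, acc = 7*2+11 = 25; aux=2
e=4: not >6, acc = 25-1 = 24; aux=6
e=13: >6, acc = 24*2+13 = 61; aux=7
e=6: not >6, acc = 61-1 = 60; aux=13
e=14: >6, acc = 60*2+14 = 134; aux=14
e=-2: not >6, acc = 134-1 = 133; aux=12
acc-aux = 133-12 = 121

121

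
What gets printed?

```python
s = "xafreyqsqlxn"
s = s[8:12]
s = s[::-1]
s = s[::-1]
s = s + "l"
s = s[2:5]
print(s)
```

xnl

slice [8:12] → 'qlxn'
reverse → 'nxlq'
reverse → 'qlxn'
+ 'l' → 'qlxnl'
slice [2:5] → 'xnl'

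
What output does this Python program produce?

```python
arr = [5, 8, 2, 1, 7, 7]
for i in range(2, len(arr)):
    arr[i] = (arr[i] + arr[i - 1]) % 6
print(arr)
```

i=2: arr[2] = (2+8)%6 = 4 → [5, 8, 4, 1, 7, 7]
i=3: arr[3] = (1+4)%6 = 5 → [5, 8, 4, 5, 7, 7]
i=4: arr[4] = (7+5)%6 = 0 → [5, 8, 4, 5, 0, 7]
i=5: arr[5] = (7+0)%6 = 1 → [5, 8, 4, 5, 0, 1]

[5, 8, 4, 5, 0, 1]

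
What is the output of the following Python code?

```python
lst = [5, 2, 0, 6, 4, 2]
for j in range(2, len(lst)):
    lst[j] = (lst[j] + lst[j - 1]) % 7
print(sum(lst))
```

j=2: lst[2] = (0+2)%7 = 2 → [5, 2, 2, 6, 4, 2]
j=3: lst[3] = (6+2)%7 = 1 → [5, 2, 2, 1, 4, 2]
j=4: lst[4] = (4+1)%7 = 5 → [5, 2, 2, 1, 5, 2]
j=5: lst[5] = (2+5)%7 = 0 → [5, 2, 2, 1, 5, 0]
sum = 15

15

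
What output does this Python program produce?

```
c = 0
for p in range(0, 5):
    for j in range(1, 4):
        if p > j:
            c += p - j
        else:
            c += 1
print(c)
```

19

p=0,j=1: not 0>1, c = 0+1 = 1
p=0,j=2: not 0>2, c = 1+1 = 2
p=0,j=3: not 0>3, c = 2+1 = 3
p=1,j=1: not 1>1, c = 3+1 = 4
p=1,j=2: not 1>2, c = 4+1 = 5
p=1,j=3: not 1>3, c = 5+1 = 6
p=2,j=1: 2>1, c = 6+1 = 7
p=2,j=2: not 2>2, c = 7+1 = 8
p=2,j=3: not 2>3, c = 8+1 = 9
p=3,j=1: 3>1, c = 9+2 = 11
p=3,j=2: 3>2, c = 11+1 = 12
p=3,j=3: not 3>3, c = 12+1 = 13
p=4,j=1: 4>1, c = 13+3 = 16
p=4,j=2: 4>2, c = 16+2 = 18
p=4,j=3: 4>3, c = 18+1 = 19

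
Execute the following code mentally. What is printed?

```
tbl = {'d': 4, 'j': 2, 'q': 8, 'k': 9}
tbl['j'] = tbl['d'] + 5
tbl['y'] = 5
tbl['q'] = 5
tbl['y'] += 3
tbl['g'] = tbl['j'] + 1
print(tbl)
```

tbl['j'] = tbl['d']+5 = 9 → {'d': 4, 'j': 9, 'q': 8, 'k': 9}
tbl['y'] = 5 → {'d': 4, 'j': 9, 'q': 8, 'k': 9, 'y': 5}
tbl['q'] = 5 → {'d': 4, 'j': 9, 'q': 5, 'k': 9, 'y': 5}
tbl['y'] = 5+3 = 8 → {'d': 4, 'j': 9, 'q': 5, 'k': 9, 'y': 8}
tbl['g'] = tbl['j']+1 = 10 → {'d': 4, 'j': 9, 'q': 5, 'k': 9, 'y': 8, 'g': 10}

{'d': 4, 'j': 9, 'q': 5, 'k': 9, 'y': 8, 'g': 10}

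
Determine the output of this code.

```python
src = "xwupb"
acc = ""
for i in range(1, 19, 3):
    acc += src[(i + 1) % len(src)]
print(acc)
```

i=1: add src[2]='u' → 'u'
i=4: add src[0]='x' → 'ux'
i=7: add src[3]='p' → 'uxp'
i=10: add src[1]='w' → 'uxpw'
i=13: add src[4]='b' → 'uxpwb'
i=16: add src[2]='u' → 'uxpwbu'

uxpwbu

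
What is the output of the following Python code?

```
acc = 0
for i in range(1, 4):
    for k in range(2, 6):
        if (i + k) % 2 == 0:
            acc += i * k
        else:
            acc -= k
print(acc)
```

i=1,k=2: odd sum, acc = 0-2 = -2
i=1,k=3: even sum, acc = (-2)+3 = 1
i=1,k=4: odd sum, acc = 1-4 = -3
i=1,k=5: even sum, acc = (-3)+5 = 2
i=2,k=2: even sum, acc = 2+4 = 6
i=2,k=3: odd sum, acc = 6-3 = 3
i=2,k=4: even sum, acc = 3+8 = 11
i=2,k=5: odd sum, acc = 11-5 = 6
i=3,k=2: odd sum, acc = 6-2 = 4
i=3,k=3: even sum, acc = 4+9 = 13
i=3,k=4: odd sum, acc = 13-4 = 9
i=3,k=5: even sum, acc = 9+15 = 24

24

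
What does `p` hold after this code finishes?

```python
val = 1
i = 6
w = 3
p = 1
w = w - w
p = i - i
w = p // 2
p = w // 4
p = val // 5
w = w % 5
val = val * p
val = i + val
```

0

w = 3-3 = 0
p = 6-6 = 0
w = 0//2 = 0
p = 0//4 = 0
p = 1//5 = 0
w = 0%5 = 0
val = 1*0 = 0
val = 6+0 = 6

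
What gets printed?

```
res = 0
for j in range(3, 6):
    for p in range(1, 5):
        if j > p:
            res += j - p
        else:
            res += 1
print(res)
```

22

j=3,p=1: 3>1, res = 0+2 = 2
j=3,p=2: 3>2, res = 2+1 = 3
j=3,p=3: not 3>3, res = 3+1 = 4
j=3,p=4: not 3>4, res = 4+1 = 5
j=4,p=1: 4>1, res = 5+3 = 8
j=4,p=2: 4>2, res = 8+2 = 10
j=4,p=3: 4>3, res = 10+1 = 11
j=4,p=4: not 4>4, res = 11+1 = 12
j=5,p=1: 5>1, res = 12+4 = 16
j=5,p=2: 5>2, res = 16+3 = 19
j=5,p=3: 5>3, res = 19+2 = 21
j=5,p=4: 5>4, res = 21+1 = 22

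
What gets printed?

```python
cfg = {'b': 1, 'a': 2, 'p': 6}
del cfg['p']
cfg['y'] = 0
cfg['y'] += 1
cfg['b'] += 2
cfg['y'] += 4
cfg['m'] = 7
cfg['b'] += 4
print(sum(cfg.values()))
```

21

del 'p' → {'b': 1, 'a': 2}
cfg['y'] = 0 → {'b': 1, 'a': 2, 'y': 0}
cfg['y'] = 0+1 = 1 → {'b': 1, 'a': 2, 'y': 1}
cfg['b'] = 1+2 = 3 → {'b': 3, 'a': 2, 'y': 1}
cfg['y'] = 1+4 = 5 → {'b': 3, 'a': 2, 'y': 5}
cfg['m'] = 7 → {'b': 3, 'a': 2, 'y': 5, 'm': 7}
cfg['b'] = 3+4 = 7 → {'b': 7, 'a': 2, 'y': 5, 'm': 7}
sum of values = 21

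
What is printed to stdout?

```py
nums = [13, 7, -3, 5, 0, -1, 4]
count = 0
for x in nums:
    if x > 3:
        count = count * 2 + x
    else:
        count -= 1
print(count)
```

x=13: >3, count = 0*2+13 = 13
x=7: >3, count = 13*2+7 = 33
x=-3: not >3, count = 33-1 = 32
x=5: >3, count = 32*2+5 = 69
x=0: not >3, count = 69-1 = 68
x=-1: not >3, count = 68-1 = 67
x=4: >3, count = 67*2+4 = 138

138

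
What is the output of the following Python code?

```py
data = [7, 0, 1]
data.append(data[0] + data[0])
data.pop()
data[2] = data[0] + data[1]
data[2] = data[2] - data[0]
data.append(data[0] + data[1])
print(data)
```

append data[0]+data[0] = 7+7 = 14 → [7, 0, 1, 14]
pop() removes 14 → [7, 0, 1]
data[2] = data[0]+data[1] = 7+0 = 7 → [7, 0, 7]
data[2] = data[2]-data[0] = 7-7 = 0 → [7, 0, 0]
append data[0]+data[1] = 7+0 = 7 → [7, 0, 0, 7]

[7, 0, 0, 7]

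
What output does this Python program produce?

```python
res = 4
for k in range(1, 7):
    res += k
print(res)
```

k=1: res = 4+1 = 5
k=2: res = 5+2 = 7
k=3: res = 7+3 = 10
k=4: res = 10+4 = 14
k=5: res = 14+5 = 19
k=6: res = 19+6 = 25

25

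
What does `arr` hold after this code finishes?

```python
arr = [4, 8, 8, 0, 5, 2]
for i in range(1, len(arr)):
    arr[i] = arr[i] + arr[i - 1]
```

i=1: arr[1] = 8+4 = 12 → [4, 12, 8, 0, 5, 2]
i=2: arr[2] = 8+12 = 20 → [4, 12, 20, 0, 5, 2]
i=3: arr[3] = 0+20 = 20 → [4, 12, 20, 20, 5, 2]
i=4: arr[4] = 5+20 = 25 → [4, 12, 20, 20, 25, 2]
i=5: arr[5] = 2+25 = 27 → [4, 12, 20, 20, 25, 27]

[4, 12, 20, 20, 25, 27]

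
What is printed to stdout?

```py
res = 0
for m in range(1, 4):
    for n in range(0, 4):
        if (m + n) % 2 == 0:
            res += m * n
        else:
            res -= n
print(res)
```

m=1,n=0: odd sum, res = 0-0 = 0
m=1,n=1: even sum, res = 0+1 = 1
m=1,n=2: odd sum, res = 1-2 = -1
m=1,n=3: even sum, res = (-1)+3 = 2
m=2,n=0: even sum, res = 2+0 = 2
m=2,n=1: odd sum, res = 2-1 = 1
m=2,n=2: even sum, res = 1+4 = 5
m=2,n=3: odd sum, res = 5-3 = 2
m=3,n=0: odd sum, res = 2-0 = 2
m=3,n=1: even sum, res = 2+3 = 5
m=3,n=2: odd sum, res = 5-2 = 3
m=3,n=3: even sum, res = 3+9 = 12

12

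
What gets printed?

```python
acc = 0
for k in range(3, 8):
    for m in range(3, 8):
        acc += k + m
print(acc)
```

250

k=3,m=3: acc = 0+6 = 6
k=3,m=4: acc = 6+7 = 13
k=3,m=5: acc = 13+8 = 21
k=3,m=6: acc = 21+9 = 30
k=3,m=7: acc = 30+10 = 40
k=4,m=3: acc = 40+7 = 47
k=4,m=4: acc = 47+8 = 55
k=4,m=5: acc = 55+9 = 64
k=4,m=6: acc = 64+10 = 74
k=4,m=7: acc = 74+11 = 85
k=5,m=3: acc = 85+8 = 93
k=5,m=4: acc = 93+9 = 102
k=5,m=5: acc = 102+10 = 112
k=5,m=6: acc = 112+11 = 123
k=5,m=7: acc = 123+12 = 135
k=6,m=3: acc = 135+9 = 144
k=6,m=4: acc = 144+10 = 154
k=6,m=5: acc = 154+11 = 165
k=6,m=6: acc = 165+12 = 177
k=6,m=7: acc = 177+13 = 190
k=7,m=3: acc = 190+10 = 200
k=7,m=4: acc = 200+11 = 211
k=7,m=5: acc = 211+12 = 223
k=7,m=6: acc = 223+13 = 236
k=7,m=7: acc = 236+14 = 250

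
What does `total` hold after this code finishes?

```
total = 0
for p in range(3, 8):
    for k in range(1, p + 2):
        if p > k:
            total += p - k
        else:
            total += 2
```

75

p=3,k=1: 3>1, total = 0+2 = 2
p=3,k=2: 3>2, total = 2+1 = 3
p=3,k=3: not 3>3, total = 3+2 = 5
p=3,k=4: not 3>4, total = 5+2 = 7
p=4,k=1: 4>1, total = 7+3 = 10
p=4,k=2: 4>2, total = 10+2 = 12
p=4,k=3: 4>3, total = 12+1 = 13
p=4,k=4: not 4>4, total = 13+2 = 15
p=4,k=5: not 4>5, total = 15+2 = 17
p=5,k=1: 5>1, total = 17+4 = 21
p=5,k=2: 5>2, total = 21+3 = 24
p=5,k=3: 5>3, total = 24+2 = 26
p=5,k=4: 5>4, total = 26+1 = 27
p=5,k=5: not 5>5, total = 27+2 = 29
p=5,k=6: not 5>6, total = 29+2 = 31
p=6,k=1: 6>1, total = 31+5 = 36
p=6,k=2: 6>2, total = 36+4 = 40
p=6,k=3: 6>3, total = 40+3 = 43
p=6,k=4: 6>4, total = 43+2 = 45
p=6,k=5: 6>5, total = 45+1 = 46
p=6,k=6: not 6>6, total = 46+2 = 48
p=6,k=7: not 6>7, total = 48+2 = 50
p=7,k=1: 7>1, total = 50+6 = 56
p=7,k=2: 7>2, total = 56+5 = 61
p=7,k=3: 7>3, total = 61+4 = 65
p=7,k=4: 7>4, total = 65+3 = 68
p=7,k=5: 7>5, total = 68+2 = 70
p=7,k=6: 7>6, total = 70+1 = 71
p=7,k=7: not 7>7, total = 71+2 = 73
p=7,k=8: not 7>8, total = 73+2 = 75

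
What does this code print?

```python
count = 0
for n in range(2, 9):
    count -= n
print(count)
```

-35

n=2: count = 0-2 = -2
n=3: count = (-2)-3 = -5
n=4: count = (-5)-4 = -9
n=5: count = (-9)-5 = -14
n=6: count = (-14)-6 = -20
n=7: count = (-20)-7 = -27
n=8: count = (-27)-8 = -35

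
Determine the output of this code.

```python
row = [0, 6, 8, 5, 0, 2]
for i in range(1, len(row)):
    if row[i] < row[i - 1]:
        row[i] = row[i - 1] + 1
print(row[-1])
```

11

i=1: 6>=0, unchanged → [0, 6, 8, 5, 0, 2]
i=2: 8>=6, unchanged → [0, 6, 8, 5, 0, 2]
i=3: 5<8, row[3] = 8+1 = 9 → [0, 6, 8, 9, 0, 2]
i=4: 0<9, row[4] = 9+1 = 10 → [0, 6, 8, 9, 10, 2]
i=5: 2<10, row[5] = 10+1 = 11 → [0, 6, 8, 9, 10, 11]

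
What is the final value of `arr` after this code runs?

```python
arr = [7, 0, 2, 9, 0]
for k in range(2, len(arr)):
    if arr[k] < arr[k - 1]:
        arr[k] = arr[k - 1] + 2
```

k=2: 2>=0, unchanged → [7, 0, 2, 9, 0]
k=3: 9>=2, unchanged → [7, 0, 2, 9, 0]
k=4: 0<9, arr[4] = 9+2 = 11 → [7, 0, 2, 9, 11]

[7, 0, 2, 9, 11]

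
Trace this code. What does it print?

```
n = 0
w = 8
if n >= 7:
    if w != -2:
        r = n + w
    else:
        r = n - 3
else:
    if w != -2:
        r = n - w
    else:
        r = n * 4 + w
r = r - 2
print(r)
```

n=0, w=8
n >= 7 is False; w != -2 is True
→ r = n - w = -8
r = (-8)-2 = -10

-10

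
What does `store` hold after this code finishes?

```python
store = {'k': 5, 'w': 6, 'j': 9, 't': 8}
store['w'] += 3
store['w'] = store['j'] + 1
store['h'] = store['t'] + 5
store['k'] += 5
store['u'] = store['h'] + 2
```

{'k': 10, 'w': 10, 'j': 9, 't': 8, 'h': 13, 'u': 15}

store['w'] = 6+3 = 9 → {'k': 5, 'w': 9, 'j': 9, 't': 8}
store['w'] = store['j']+1 = 10 → {'k': 5, 'w': 10, 'j': 9, 't': 8}
store['h'] = store['t']+5 = 13 → {'k': 5, 'w': 10, 'j': 9, 't': 8, 'h': 13}
store['k'] = 5+5 = 10 → {'k': 10, 'w': 10, 'j': 9, 't': 8, 'h': 13}
store['u'] = store['h']+2 = 15 → {'k': 10, 'w': 10, 'j': 9, 't': 8, 'h': 13, 'u': 15}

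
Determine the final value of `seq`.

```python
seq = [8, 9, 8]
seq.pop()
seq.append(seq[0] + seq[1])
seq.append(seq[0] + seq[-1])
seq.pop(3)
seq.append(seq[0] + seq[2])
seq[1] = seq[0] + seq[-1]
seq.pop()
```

[8, 33, 17]

pop() removes 8 → [8, 9]
append seq[0]+seq[1] = 8+9 = 17 → [8, 9, 17]
append seq[0]+seq[-1] = 8+17 = 25 → [8, 9, 17, 25]
pop(3) removes 25 → [8, 9, 17]
append seq[0]+seq[2] = 8+17 = 25 → [8, 9, 17, 25]
seq[1] = seq[0]+seq[-1] = 8+25 = 33 → [8, 33, 17, 25]
pop() removes 25 → [8, 33, 17]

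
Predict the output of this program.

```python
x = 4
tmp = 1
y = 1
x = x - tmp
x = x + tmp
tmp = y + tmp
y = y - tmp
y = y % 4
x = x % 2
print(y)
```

3

x = 4-1 = 3
x = 3+1 = 4
tmp = 1+1 = 2
y = 1-2 = -1
y = (-1)%4 = 3
x = 4%2 = 0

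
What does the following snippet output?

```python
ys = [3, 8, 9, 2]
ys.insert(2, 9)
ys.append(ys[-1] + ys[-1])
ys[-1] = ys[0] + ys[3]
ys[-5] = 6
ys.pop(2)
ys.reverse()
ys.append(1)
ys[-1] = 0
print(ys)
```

[12, 2, 9, 6, 3, 0]

insert 9 at 2 → [3, 8, 9, 9, 2]
append ys[-1]+ys[-1] = 2+2 = 4 → [3, 8, 9, 9, 2, 4]
ys[-1] = ys[0]+ys[3] = 3+9 = 12 → [3, 8, 9, 9, 2, 12]
ys[-5] = 6 → [3, 6, 9, 9, 2, 12]
pop(2) removes 9 → [3, 6, 9, 2, 12]
reverse → [12, 2, 9, 6, 3]
append 1 → [12, 2, 9, 6, 3, 1]
ys[-1] = 0 → [12, 2, 9, 6, 3, 0]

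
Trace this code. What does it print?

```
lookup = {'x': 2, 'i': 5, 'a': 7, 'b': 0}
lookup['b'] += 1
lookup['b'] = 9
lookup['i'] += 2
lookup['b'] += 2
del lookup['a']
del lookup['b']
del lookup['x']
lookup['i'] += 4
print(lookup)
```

{'i': 11}

lookup['b'] = 0+1 = 1 → {'x': 2, 'i': 5, 'a': 7, 'b': 1}
lookup['b'] = 9 → {'x': 2, 'i': 5, 'a': 7, 'b': 9}
lookup['i'] = 5+2 = 7 → {'x': 2, 'i': 7, 'a': 7, 'b': 9}
lookup['b'] = 9+2 = 11 → {'x': 2, 'i': 7, 'a': 7, 'b': 11}
del 'a' → {'x': 2, 'i': 7, 'b': 11}
del 'b' → {'x': 2, 'i': 7}
del 'x' → {'i': 7}
lookup['i'] = 7+4 = 11 → {'i': 11}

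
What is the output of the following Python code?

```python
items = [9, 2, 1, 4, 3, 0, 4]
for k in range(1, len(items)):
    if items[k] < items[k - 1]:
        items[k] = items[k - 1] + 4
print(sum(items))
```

k=1: 2<9, items[1] = 9+4 = 13 → [9, 13, 1, 4, 3, 0, 4]
k=2: 1<13, items[2] = 13+4 = 17 → [9, 13, 17, 4, 3, 0, 4]
k=3: 4<17, items[3] = 17+4 = 21 → [9, 13, 17, 21, 3, 0, 4]
k=4: 3<21, items[4] = 21+4 = 25 → [9, 13, 17, 21, 25, 0, 4]
k=5: 0<25, items[5] = 25+4 = 29 → [9, 13, 17, 21, 25, 29, 4]
k=6: 4<29, items[6] = 29+4 = 33 → [9, 13, 17, 21, 25, 29, 33]
sum = 147

147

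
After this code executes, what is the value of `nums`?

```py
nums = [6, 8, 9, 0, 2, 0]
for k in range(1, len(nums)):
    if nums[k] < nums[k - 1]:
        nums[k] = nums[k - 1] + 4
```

k=1: 8>=6, unchanged → [6, 8, 9, 0, 2, 0]
k=2: 9>=8, unchanged → [6, 8, 9, 0, 2, 0]
k=3: 0<9, nums[3] = 9+4 = 13 → [6, 8, 9, 13, 2, 0]
k=4: 2<13, nums[4] = 13+4 = 17 → [6, 8, 9, 13, 17, 0]
k=5: 0<17, nums[5] = 17+4 = 21 → [6, 8, 9, 13, 17, 21]

[6, 8, 9, 13, 17, 21]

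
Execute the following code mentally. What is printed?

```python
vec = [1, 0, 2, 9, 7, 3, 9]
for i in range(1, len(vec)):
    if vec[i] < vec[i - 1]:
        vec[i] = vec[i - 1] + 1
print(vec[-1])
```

i=1: 0<1, vec[1] = 1+1 = 2 → [1, 2, 2, 9, 7, 3, 9]
i=2: 2>=2, unchanged → [1, 2, 2, 9, 7, 3, 9]
i=3: 9>=2, unchanged → [1, 2, 2, 9, 7, 3, 9]
i=4: 7<9, vec[4] = 9+1 = 10 → [1, 2, 2, 9, 10, 3, 9]
i=5: 3<10, vec[5] = 10+1 = 11 → [1, 2, 2, 9, 10, 11, 9]
i=6: 9<11, vec[6] = 11+1 = 12 → [1, 2, 2, 9, 10, 11, 12]

12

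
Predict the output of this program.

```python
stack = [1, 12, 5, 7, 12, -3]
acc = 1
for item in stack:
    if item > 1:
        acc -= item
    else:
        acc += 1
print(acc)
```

-33

item=1: not >1, acc = 1+1 = 2
item=12: >1, acc = 2-12 = -10
item=5: >1, acc = (-10)-5 = -15
item=7: >1, acc = (-15)-7 = -22
item=12: >1, acc = (-22)-12 = -34
item=-3: not >1, acc = (-34)+1 = -33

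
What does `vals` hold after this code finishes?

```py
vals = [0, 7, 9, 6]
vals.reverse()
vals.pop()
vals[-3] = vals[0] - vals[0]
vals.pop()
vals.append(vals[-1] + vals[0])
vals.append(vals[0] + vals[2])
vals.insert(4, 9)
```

reverse → [6, 9, 7, 0]
pop() removes 0 → [6, 9, 7]
vals[-3] = vals[0]-vals[0] = 6-6 = 0 → [0, 9, 7]
pop() removes 7 → [0, 9]
append vals[-1]+vals[0] = 9+0 = 9 → [0, 9, 9]
append vals[0]+vals[2] = 0+9 = 9 → [0, 9, 9, 9]
insert 9 at 4 → [0, 9, 9, 9, 9]

[0, 9, 9, 9, 9]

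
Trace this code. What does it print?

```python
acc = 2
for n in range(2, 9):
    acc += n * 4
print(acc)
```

142

n=2: acc = 2+2*4 = 10
n=3: acc = 10+3*4 = 22
n=4: acc = 22+4*4 = 38
n=5: acc = 38+5*4 = 58
n=6: acc = 58+6*4 = 82
n=7: acc = 82+7*4 = 110
n=8: acc = 110+8*4 = 142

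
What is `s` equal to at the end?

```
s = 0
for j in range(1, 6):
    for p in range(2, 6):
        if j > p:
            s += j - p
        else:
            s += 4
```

j=1,p=2: not 1>2, s = 0+4 = 4
j=1,p=3: not 1>3, s = 4+4 = 8
j=1,p=4: not 1>4, s = 8+4 = 12
j=1,p=5: not 1>5, s = 12+4 = 16
j=2,p=2: not 2>2, s = 16+4 = 20
j=2,p=3: not 2>3, s = 20+4 = 24
j=2,p=4: not 2>4, s = 24+4 = 28
j=2,p=5: not 2>5, s = 28+4 = 32
j=3,p=2: 3>2, s = 32+1 = 33
j=3,p=3: not 3>3, s = 33+4 = 37
j=3,p=4: not 3>4, s = 37+4 = 41
j=3,p=5: not 3>5, s = 41+4 = 45
j=4,p=2: 4>2, s = 45+2 = 47
j=4,p=3: 4>3, s = 47+1 = 48
j=4,p=4: not 4>4, s = 48+4 = 52
j=4,p=5: not 4>5, s = 52+4 = 56
j=5,p=2: 5>2, s = 56+3 = 59
j=5,p=3: 5>3, s = 59+2 = 61
j=5,p=4: 5>4, s = 61+1 = 62
j=5,p=5: not 5>5, s = 62+4 = 66

66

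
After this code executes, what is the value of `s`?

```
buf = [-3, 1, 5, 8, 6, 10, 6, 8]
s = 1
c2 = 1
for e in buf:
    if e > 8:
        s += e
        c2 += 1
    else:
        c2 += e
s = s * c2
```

363

e=-3: not >8; c2=-2
e=1: not >8; c2=-1
e=5: not >8; c2=4
e=8: not >8; c2=12
e=6: not >8; c2=18
e=10: >8, s = 1+10 = 11; c2=19
e=6: not >8; c2=25
e=8: not >8; c2=33
s*c2 = 11*33 = 363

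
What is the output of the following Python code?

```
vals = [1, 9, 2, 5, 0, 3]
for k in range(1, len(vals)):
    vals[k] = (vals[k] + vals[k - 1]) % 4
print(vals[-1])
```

0

k=1: vals[1] = (9+1)%4 = 2 → [1, 2, 2, 5, 0, 3]
k=2: vals[2] = (2+2)%4 = 0 → [1, 2, 0, 5, 0, 3]
k=3: vals[3] = (5+0)%4 = 1 → [1, 2, 0, 1, 0, 3]
k=4: vals[4] = (0+1)%4 = 1 → [1, 2, 0, 1, 1, 3]
k=5: vals[5] = (3+1)%4 = 0 → [1, 2, 0, 1, 1, 0]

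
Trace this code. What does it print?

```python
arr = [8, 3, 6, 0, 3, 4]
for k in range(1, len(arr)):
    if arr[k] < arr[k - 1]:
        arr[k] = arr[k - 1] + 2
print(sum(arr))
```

k=1: 3<8, arr[1] = 8+2 = 10 → [8, 10, 6, 0, 3, 4]
k=2: 6<10, arr[2] = 10+2 = 12 → [8, 10, 12, 0, 3, 4]
k=3: 0<12, arr[3] = 12+2 = 14 → [8, 10, 12, 14, 3, 4]
k=4: 3<14, arr[4] = 14+2 = 16 → [8, 10, 12, 14, 16, 4]
k=5: 4<16, arr[5] = 16+2 = 18 → [8, 10, 12, 14, 16, 18]
sum = 78

78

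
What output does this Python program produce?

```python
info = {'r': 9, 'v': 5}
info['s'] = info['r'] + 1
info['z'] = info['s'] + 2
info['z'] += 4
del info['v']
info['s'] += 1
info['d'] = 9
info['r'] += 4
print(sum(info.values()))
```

info['s'] = info['r']+1 = 10 → {'r': 9, 'v': 5, 's': 10}
info['z'] = info['s']+2 = 12 → {'r': 9, 'v': 5, 's': 10, 'z': 12}
info['z'] = 12+4 = 16 → {'r': 9, 'v': 5, 's': 10, 'z': 16}
del 'v' → {'r': 9, 's': 10, 'z': 16}
info['s'] = 10+1 = 11 → {'r': 9, 's': 11, 'z': 16}
info['d'] = 9 → {'r': 9, 's': 11, 'z': 16, 'd': 9}
info['r'] = 9+4 = 13 → {'r': 13, 's': 11, 'z': 16, 'd': 9}
sum of values = 49

49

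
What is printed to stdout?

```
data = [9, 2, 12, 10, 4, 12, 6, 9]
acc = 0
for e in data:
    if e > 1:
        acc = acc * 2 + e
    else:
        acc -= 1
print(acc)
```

1925

e=9: >1, acc = 0*2+9 = 9
e=2: >1, acc = 9*2+2 = 20
e=12: >1, acc = 20*2+12 = 52
e=10: >1, acc = 52*2+10 = 114
e=4: >1, acc = 114*2+4 = 232
e=12: >1, acc = 232*2+12 = 476
e=6: >1, acc = 476*2+6 = 958
e=9: >1, acc = 958*2+9 = 1925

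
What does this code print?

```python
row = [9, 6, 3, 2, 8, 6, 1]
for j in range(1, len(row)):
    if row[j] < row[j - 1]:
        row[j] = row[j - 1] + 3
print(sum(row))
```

126

j=1: 6<9, row[1] = 9+3 = 12 → [9, 12, 3, 2, 8, 6, 1]
j=2: 3<12, row[2] = 12+3 = 15 → [9, 12, 15, 2, 8, 6, 1]
j=3: 2<15, row[3] = 15+3 = 18 → [9, 12, 15, 18, 8, 6, 1]
j=4: 8<18, row[4] = 18+3 = 21 → [9, 12, 15, 18, 21, 6, 1]
j=5: 6<21, row[5] = 21+3 = 24 → [9, 12, 15, 18, 21, 24, 1]
j=6: 1<24, row[6] = 24+3 = 27 → [9, 12, 15, 18, 21, 24, 27]
sum = 126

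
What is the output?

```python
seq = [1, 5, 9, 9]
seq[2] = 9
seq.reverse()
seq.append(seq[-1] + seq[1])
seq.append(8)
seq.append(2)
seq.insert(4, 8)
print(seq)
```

seq[2] = 9 → [1, 5, 9, 9]
reverse → [9, 9, 5, 1]
append seq[-1]+seq[1] = 1+9 = 10 → [9, 9, 5, 1, 10]
append 8 → [9, 9, 5, 1, 10, 8]
append 2 → [9, 9, 5, 1, 10, 8, 2]
insert 8 at 4 → [9, 9, 5, 1, 8, 10, 8, 2]

[9, 9, 5, 1, 8, 10, 8, 2]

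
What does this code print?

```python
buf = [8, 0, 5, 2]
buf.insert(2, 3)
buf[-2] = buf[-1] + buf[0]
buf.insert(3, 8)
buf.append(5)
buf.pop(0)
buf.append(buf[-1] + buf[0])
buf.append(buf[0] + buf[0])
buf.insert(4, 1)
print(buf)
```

[0, 3, 8, 10, 1, 2, 5, 5, 0]

insert 3 at 2 → [8, 0, 3, 5, 2]
buf[-2] = buf[-1]+buf[0] = 2+8 = 10 → [8, 0, 3, 10, 2]
insert 8 at 3 → [8, 0, 3, 8, 10, 2]
append 5 → [8, 0, 3, 8, 10, 2, 5]
pop(0) removes 8 → [0, 3, 8, 10, 2, 5]
append buf[-1]+buf[0] = 5+0 = 5 → [0, 3, 8, 10, 2, 5, 5]
append buf[0]+buf[0] = 0+0 = 0 → [0, 3, 8, 10, 2, 5, 5, 0]
insert 1 at 4 → [0, 3, 8, 10, 1, 2, 5, 5, 0]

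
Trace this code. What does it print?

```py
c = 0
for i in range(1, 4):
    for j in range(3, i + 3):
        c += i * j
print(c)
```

53

i=1,j=3: c = 0+3 = 3
i=2,j=3: c = 3+6 = 9
i=2,j=4: c = 9+8 = 17
i=3,j=3: c = 17+9 = 26
i=3,j=4: c = 26+12 = 38
i=3,j=5: c = 38+15 = 53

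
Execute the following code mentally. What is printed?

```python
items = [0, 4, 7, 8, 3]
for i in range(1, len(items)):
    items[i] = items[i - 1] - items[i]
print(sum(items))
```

-56

i=1: items[1] = 0-4 = -4 → [0, -4, 7, 8, 3]
i=2: items[2] = (-4)-7 = -11 → [0, -4, -11, 8, 3]
i=3: items[3] = (-11)-8 = -19 → [0, -4, -11, -19, 3]
i=4: items[4] = (-19)-3 = -22 → [0, -4, -11, -19, -22]
sum = -56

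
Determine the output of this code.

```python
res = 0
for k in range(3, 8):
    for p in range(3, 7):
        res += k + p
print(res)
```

190

k=3,p=3: res = 0+6 = 6
k=3,p=4: res = 6+7 = 13
k=3,p=5: res = 13+8 = 21
k=3,p=6: res = 21+9 = 30
k=4,p=3: res = 30+7 = 37
k=4,p=4: res = 37+8 = 45
k=4,p=5: res = 45+9 = 54
k=4,p=6: res = 54+10 = 64
k=5,p=3: res = 64+8 = 72
k=5,p=4: res = 72+9 = 81
k=5,p=5: res = 81+10 = 91
k=5,p=6: res = 91+11 = 102
k=6,p=3: res = 102+9 = 111
k=6,p=4: res = 111+10 = 121
k=6,p=5: res = 121+11 = 132
k=6,p=6: res = 132+12 = 144
k=7,p=3: res = 144+10 = 154
k=7,p=4: res = 154+11 = 165
k=7,p=5: res = 165+12 = 177
k=7,p=6: res = 177+13 = 190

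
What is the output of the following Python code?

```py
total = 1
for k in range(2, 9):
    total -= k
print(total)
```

k=2: total = 1-2 = -1
k=3: total = (-1)-3 = -4
k=4: total = (-4)-4 = -8
k=5: total = (-8)-5 = -13
k=6: total = (-13)-6 = -19
k=7: total = (-19)-7 = -26
k=8: total = (-26)-8 = -34

-34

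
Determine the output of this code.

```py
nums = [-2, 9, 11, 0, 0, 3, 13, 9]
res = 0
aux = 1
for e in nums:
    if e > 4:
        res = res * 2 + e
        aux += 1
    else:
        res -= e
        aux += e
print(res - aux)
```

165

e=-2: not >4, res = 0-(-2) = 2; aux=-1
e=9: >4, res = 2*2+9 = 13; aux=0
e=11: >4, res = 13*2+11 = 37; aux=1
e=0: not >4, res = 37-0 = 37; aux=1
e=0: not >4, res = 37-0 = 37; aux=1
e=3: not >4, res = 37-3 = 34; aux=4
e=13: >4, res = 34*2+13 = 81; aux=5
e=9: >4, res = 81*2+9 = 171; aux=6
res-aux = 171-6 = 165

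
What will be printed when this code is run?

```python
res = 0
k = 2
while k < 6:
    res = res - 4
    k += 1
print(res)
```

k=2: res = 0-4 = -4
k=3: res = (-4)-4 = -8
k=4: res = (-8)-4 = -12
k=5: res = (-12)-4 = -16

-16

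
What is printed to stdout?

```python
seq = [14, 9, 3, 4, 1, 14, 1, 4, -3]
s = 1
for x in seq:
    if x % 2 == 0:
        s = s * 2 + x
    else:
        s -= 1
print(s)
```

x=14: even, s = 1*2+14 = 16
x=9: not even, s = 16-1 = 15
x=3: not even, s = 15-1 = 14
x=4: even, s = 14*2+4 = 32
x=1: not even, s = 32-1 = 31
x=14: even, s = 31*2+14 = 76
x=1: not even, s = 76-1 = 75
x=4: even, s = 75*2+4 = 154
x=-3: not even, s = 154-1 = 153

153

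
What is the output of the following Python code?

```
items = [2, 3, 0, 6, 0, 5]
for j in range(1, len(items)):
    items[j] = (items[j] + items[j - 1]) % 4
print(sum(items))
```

10

j=1: items[1] = (3+2)%4 = 1 → [2, 1, 0, 6, 0, 5]
j=2: items[2] = (0+1)%4 = 1 → [2, 1, 1, 6, 0, 5]
j=3: items[3] = (6+1)%4 = 3 → [2, 1, 1, 3, 0, 5]
j=4: items[4] = (0+3)%4 = 3 → [2, 1, 1, 3, 3, 5]
j=5: items[5] = (5+3)%4 = 0 → [2, 1, 1, 3, 3, 0]
sum = 10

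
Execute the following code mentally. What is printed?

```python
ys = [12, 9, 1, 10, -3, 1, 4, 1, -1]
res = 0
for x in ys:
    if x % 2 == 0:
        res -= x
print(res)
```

x=12: even, res = 0-12 = -12
x=9: not even
x=1: not even
x=10: even, res = (-12)-10 = -22
x=-3: not even
x=1: not even
x=4: even, res = (-22)-4 = -26
x=1: not even
x=-1: not even

-26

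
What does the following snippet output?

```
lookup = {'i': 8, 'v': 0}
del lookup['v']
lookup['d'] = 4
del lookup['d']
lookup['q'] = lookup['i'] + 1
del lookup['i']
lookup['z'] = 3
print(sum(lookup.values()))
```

12

del 'v' → {'i': 8}
lookup['d'] = 4 → {'i': 8, 'd': 4}
del 'd' → {'i': 8}
lookup['q'] = lookup['i']+1 = 9 → {'i': 8, 'q': 9}
del 'i' → {'q': 9}
lookup['z'] = 3 → {'q': 9, 'z': 3}
sum of values = 12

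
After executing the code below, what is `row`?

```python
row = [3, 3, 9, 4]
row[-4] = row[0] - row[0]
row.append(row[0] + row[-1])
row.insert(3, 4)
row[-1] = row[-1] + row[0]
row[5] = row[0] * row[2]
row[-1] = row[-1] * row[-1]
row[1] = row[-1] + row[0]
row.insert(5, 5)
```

row[-4] = row[0]-row[0] = 3-3 = 0 → [0, 3, 9, 4]
append row[0]+row[-1] = 0+4 = 4 → [0, 3, 9, 4, 4]
insert 4 at 3 → [0, 3, 9, 4, 4, 4]
row[-1] = row[-1]+row[0] = 4+0 = 4 → [0, 3, 9, 4, 4, 4]
row[5] = row[0]*row[2] = 0*9 = 0 → [0, 3, 9, 4, 4, 0]
row[-1] = row[-1]*row[-1] = 0*0 = 0 → [0, 3, 9, 4, 4, 0]
row[1] = row[-1]+row[0] = 0+0 = 0 → [0, 0, 9, 4, 4, 0]
insert 5 at 5 → [0, 0, 9, 4, 4, 5, 0]

[0, 0, 9, 4, 4, 5, 0]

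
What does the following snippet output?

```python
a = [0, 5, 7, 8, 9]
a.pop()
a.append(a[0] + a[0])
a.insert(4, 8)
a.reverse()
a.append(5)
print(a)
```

[0, 8, 8, 7, 5, 0, 5]

pop() removes 9 → [0, 5, 7, 8]
append a[0]+a[0] = 0+0 = 0 → [0, 5, 7, 8, 0]
insert 8 at 4 → [0, 5, 7, 8, 8, 0]
reverse → [0, 8, 8, 7, 5, 0]
append 5 → [0, 8, 8, 7, 5, 0, 5]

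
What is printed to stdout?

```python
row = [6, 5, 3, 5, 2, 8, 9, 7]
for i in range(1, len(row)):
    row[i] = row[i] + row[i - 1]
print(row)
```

i=1: row[1] = 5+6 = 11 → [6, 11, 3, 5, 2, 8, 9, 7]
i=2: row[2] = 3+11 = 14 → [6, 11, 14, 5, 2, 8, 9, 7]
i=3: row[3] = 5+14 = 19 → [6, 11, 14, 19, 2, 8, 9, 7]
i=4: row[4] = 2+19 = 21 → [6, 11, 14, 19, 21, 8, 9, 7]
i=5: row[5] = 8+21 = 29 → [6, 11, 14, 19, 21, 29, 9, 7]
i=6: row[6] = 9+29 = 38 → [6, 11, 14, 19, 21, 29, 38, 7]
i=7: row[7] = 7+38 = 45 → [6, 11, 14, 19, 21, 29, 38, 45]

[6, 11, 14, 19, 21, 29, 38, 45]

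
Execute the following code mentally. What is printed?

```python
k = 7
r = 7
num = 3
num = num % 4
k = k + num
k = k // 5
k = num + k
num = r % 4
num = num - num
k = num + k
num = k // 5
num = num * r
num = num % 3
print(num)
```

1

num = 3%4 = 3
k = 7+3 = 10
k = 10//5 = 2
k = 3+2 = 5
num = 7%4 = 3
num = 3-3 = 0
k = 0+5 = 5
num = 5//5 = 1
num = 1*7 = 7
num = 7%3 = 1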